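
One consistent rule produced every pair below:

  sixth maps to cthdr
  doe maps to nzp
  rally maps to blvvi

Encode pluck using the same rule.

zvfmu

Vowels shift forward by 11 and consonants shift forward by 10.
Applying it to pluck: p(cons)+10=z, l(cons)+10=v, u(vowel)+11=f, c(cons)+10=m, k(cons)+10=u.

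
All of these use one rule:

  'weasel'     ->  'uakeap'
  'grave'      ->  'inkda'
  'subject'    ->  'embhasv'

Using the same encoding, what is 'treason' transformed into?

w(22)→u(20) and e(4)→a(0) fit y≡17x+10 (mod 26); the inverse of 17 mod 26 is 23. This is an affine cipher: with a=0,…,z=25, each position x becomes (17x+10) mod 26.
For treason: t(19)→17·19+10≡21=v; r(17)→17·17+10≡13=n; e(4)→17·4+10≡0=a; a(0)→17·0+10≡10=k; s(18)→17·18+10≡4=e; o(14)→17·14+10≡14=o; n(13)→17·13+10≡23=x (all mod 26).

vnakeox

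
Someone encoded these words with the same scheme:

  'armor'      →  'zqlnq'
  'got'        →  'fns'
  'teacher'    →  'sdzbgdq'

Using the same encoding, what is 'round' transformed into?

qntmc

Compare letters: a→z is +25, r→q is +25, m→l is +25 — a constant shift. This is a Caesar cipher with shift 25.
On round: r+25=q, o+25=n, u+25=t, n+25=m, d+25=c.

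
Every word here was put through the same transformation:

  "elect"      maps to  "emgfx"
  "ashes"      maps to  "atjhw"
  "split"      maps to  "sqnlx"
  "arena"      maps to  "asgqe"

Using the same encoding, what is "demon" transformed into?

In elect: e→e is +0, l→m is +1, e→g is +2, c→f is +3 — the shift increases by 1 each position. Each letter shifts forward by its position index (0, 1, 2, …) — the shift grows by one for each successive letter.
On demon: d+0=d, e+1=f, m+2=o, o+3=r, n+4=r.

dforr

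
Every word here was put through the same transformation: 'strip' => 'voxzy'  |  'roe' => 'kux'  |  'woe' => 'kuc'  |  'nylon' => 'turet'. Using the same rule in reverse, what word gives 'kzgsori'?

climate

The output letters match the input read backwards, each shifted +6: strip reversed is pirts. The word is reversed, then every letter is shifted forward by 6.
Undoing it on kzgsori: shift back: k−6=e, z−6=t, g−6=a, s−6=m, o−6=i, r−6=l, i−6=c → etamilc; then reverse → climate.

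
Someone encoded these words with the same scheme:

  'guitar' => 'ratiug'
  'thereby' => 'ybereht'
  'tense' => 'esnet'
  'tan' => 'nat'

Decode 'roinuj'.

The word is simply reversed.
Undoing it on roinuj: then reverse → junior.

junior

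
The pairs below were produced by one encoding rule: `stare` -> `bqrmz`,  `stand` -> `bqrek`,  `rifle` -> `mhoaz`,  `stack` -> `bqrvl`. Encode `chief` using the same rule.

vshzo

s(18)→b(1) and t(19)→q(16) fit y≡15x+17 (mod 26); the inverse of 15 mod 26 is 7. This is an affine cipher: with a=0,…,z=25, each position x becomes (15x+17) mod 26.
For chief: c(2)→15·2+17≡21=v; h(7)→15·7+17≡18=s; i(8)→15·8+17≡7=h; e(4)→15·4+17≡25=z; f(5)→15·5+17≡14=o (all mod 26).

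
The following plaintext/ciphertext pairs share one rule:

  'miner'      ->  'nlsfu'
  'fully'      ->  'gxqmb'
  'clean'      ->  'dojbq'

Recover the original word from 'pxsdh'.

The shifts repeat in a cycle of length 3: positions 0,1,… shift by +1, +3, +5, then the pattern repeats.
Decoding pxsdh: p−1=o, x−3=u, s−5=n, d−1=c, h−3=e.

ounce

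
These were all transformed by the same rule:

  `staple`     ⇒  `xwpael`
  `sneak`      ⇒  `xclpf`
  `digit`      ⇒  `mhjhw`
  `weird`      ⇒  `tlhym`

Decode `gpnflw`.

Treating letters as 0–25, the rule is x ↦ 25x + 15 (mod 26).
Reversing it on gpnflw: g(6)→25·(6−15)≡9=j; p(15)→25·(15−15)≡0=a; n(13)→25·(13−15)≡2=c; f(5)→25·(5−15)≡10=k; l(11)→25·(11−15)≡4=e; w(22)→25·(22−15)≡19=t (all mod 26).

jacket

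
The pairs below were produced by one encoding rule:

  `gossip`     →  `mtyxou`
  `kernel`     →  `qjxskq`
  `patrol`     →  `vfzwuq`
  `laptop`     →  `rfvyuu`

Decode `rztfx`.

lunar

Shifts by position in gossip: pos 0: g→m (+6), pos 1: o→t (+5), pos 2: s→y (+6), pos 3: s→x (+5) — repeating every 2. A repeating key of period 2 is used — shifts +6, +5 over and over.
Undoing it on rztfx: r−6=l, z−5=u, t−6=n, f−5=a, x−6=r.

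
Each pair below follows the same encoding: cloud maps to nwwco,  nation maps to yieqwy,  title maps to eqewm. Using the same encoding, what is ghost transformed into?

rswde

The shift depends on letter class: consonant c→n is +11, but vowel o→w is +8. Vowels shift forward by 8 and consonants shift forward by 11.
Applying it to ghost: g(cons)+11=r, h(cons)+11=s, o(vowel)+8=w, s(cons)+11=d, t(cons)+11=e.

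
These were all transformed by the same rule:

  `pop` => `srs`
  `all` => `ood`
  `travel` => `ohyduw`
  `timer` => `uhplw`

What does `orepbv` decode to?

The output letters match the input read backwards, each shifted +3: pop reversed is pop. Read the word backwards and shift each letter +3.
Decoding orepbv: shift back: o−3=l, r−3=o, e−3=b, p−3=m, b−3=y, v−3=s → lobmys; then reverse → symbol.

symbol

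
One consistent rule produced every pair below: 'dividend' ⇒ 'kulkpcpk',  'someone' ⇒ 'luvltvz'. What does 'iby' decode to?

The word is reversed, then every letter is shifted forward by 7.
Decoding iby: shift back: i−7=b, b−7=u, y−7=r → bur; then reverse → rub.

rub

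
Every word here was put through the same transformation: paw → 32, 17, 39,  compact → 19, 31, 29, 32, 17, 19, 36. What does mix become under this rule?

p is letter #16 and maps to 32: an offset of 16. Letters become their 1-based position plus 16 (so a→17, b→18, …).
For mix: m=13→29, i=9→25, x=24→40.

29, 25, 40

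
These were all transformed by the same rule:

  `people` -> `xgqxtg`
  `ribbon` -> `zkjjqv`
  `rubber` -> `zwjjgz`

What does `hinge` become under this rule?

pkvog

Two shifts are in play — +2 for a/e/i/o/u, +8 for every other letter.
On hinge: h(cons)+8=p, i(vowel)+2=k, n(cons)+8=v, g(cons)+8=o, e(vowel)+2=g.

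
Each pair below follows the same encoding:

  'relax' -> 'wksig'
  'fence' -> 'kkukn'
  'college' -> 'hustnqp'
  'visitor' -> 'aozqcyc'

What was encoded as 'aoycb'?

The shift increases by 1 at each position, starting from +5: 5, 6, 7, ….
Undoing it on aoycb: a−5=v, o−6=i, y−7=r, c−8=u, b−9=s.

virus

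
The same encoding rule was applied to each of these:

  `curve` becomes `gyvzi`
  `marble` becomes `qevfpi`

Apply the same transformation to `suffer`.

wyjjiv

Compare letters: c→g is +4, u→y is +4, r→v is +4 — a constant shift. It's a constant shift of +4 (ROT4).
On suffer: s+4=w, u+4=y, f+4=j, f+4=j, e+4=i, r+4=v.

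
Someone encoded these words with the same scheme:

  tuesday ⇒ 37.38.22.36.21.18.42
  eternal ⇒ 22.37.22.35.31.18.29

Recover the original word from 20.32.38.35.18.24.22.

Each letter is replaced by its alphabet position (a=1..z=26) + 17.
Undoing it on 20.32.38.35.18.24.22: 20→(20−17)÷1=3=c, 32→(32−17)÷1=15=o, 38→(38−17)÷1=21=u, 35→(35−17)÷1=18=r, 18→(18−17)÷1=1=a, 24→(24−17)÷1=7=g, 22→(22−17)÷1=5=e.

courage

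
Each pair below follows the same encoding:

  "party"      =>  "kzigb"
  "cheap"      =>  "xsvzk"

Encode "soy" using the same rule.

Each pair mirrors across the alphabet (p↔k, a↔z, r↔i): positions sum to 25. Each letter is replaced by its mirror in the alphabet: a↔z, b↔y, c↔x, and so on (the Atbash cipher).
On soy: s↔h, o↔l, y↔b.

hlb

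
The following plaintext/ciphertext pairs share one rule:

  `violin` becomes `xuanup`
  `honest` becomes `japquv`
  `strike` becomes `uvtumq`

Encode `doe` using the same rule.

The shift depends on letter class: consonant v→x is +2, but vowel i→u is +12. Two shifts are in play — +12 for a/e/i/o/u, +2 for every other letter.
On doe: d(cons)+2=f, o(vowel)+12=a, e(vowel)+12=q.

faq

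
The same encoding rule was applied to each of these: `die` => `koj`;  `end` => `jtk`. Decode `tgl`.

The output letters match the input read backwards, each shifted +6: die reversed is eid. Read the word backwards and shift each letter +6.
Undoing it on tgl: shift back: t−6=n, g−6=a, l−6=f → naf; then reverse → fan.

fan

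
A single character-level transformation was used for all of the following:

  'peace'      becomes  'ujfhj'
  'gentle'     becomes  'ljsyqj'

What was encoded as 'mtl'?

Compare letters: p→u is +5, e→j is +5, a→f is +5 — a constant shift. It's a constant shift of +5 (ROT5).
Undoing it on mtl: m−5=h, t−5=o, l−5=g.

hog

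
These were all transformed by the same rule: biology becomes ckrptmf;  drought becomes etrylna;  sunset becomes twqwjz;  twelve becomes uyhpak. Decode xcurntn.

warning

In biology: b→c is +1, i→k is +2, o→r is +3, l→p is +4 — the shift increases by 1 each position. The shift increases by 1 at each position, starting from +1: 1, 2, 3, ….
Undoing it on xcurntn: x−1=w, c−2=a, u−3=r, r−4=n, n−5=i, t−6=n, n−7=g.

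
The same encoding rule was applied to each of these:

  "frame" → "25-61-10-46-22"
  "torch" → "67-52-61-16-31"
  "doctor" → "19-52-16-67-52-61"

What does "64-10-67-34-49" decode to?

f(#6)→25 and r(#18)→61: differences scale by 3, so n = 3·pos + 7. With a=1..z=26, the number is 3·pos + 7.
Reversing it on 64-10-67-34-49: 64→(64−7)÷3=19=s, 10→(10−7)÷3=1=a, 67→(67−7)÷3=20=t, 34→(34−7)÷3=9=i, 49→(49−7)÷3=14=n.

satin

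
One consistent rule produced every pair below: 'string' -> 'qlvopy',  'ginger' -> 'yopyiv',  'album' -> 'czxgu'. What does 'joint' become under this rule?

jkopl

Treating letters as 0–25, the rule is x ↦ 21x + 2 (mod 26).
Applying it to joint: j(9)→21·9+2≡9=j; o(14)→21·14+2≡10=k; i(8)→21·8+2≡14=o; n(13)→21·13+2≡15=p; t(19)→21·19+2≡11=l (all mod 26).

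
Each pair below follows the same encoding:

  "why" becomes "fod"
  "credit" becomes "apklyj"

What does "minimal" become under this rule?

The output letters match the input read backwards, each shifted +7: why reversed is yhw. The word is reversed, then every letter is shifted forward by 7.
On minimal: reverse → laminim; then shift: l+7=s, a+7=h, m+7=t, i+7=p, n+7=u, i+7=p, m+7=t.

shtpupt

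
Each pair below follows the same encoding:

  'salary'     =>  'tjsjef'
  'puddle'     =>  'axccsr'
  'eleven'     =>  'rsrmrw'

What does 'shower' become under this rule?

This is an affine cipher: with a=0,…,z=25, each position x becomes (15x+9) mod 26.
On shower: s(18)→15·18+9≡19=t; h(7)→15·7+9≡10=k; o(14)→15·14+9≡11=l; w(22)→15·22+9≡1=b; e(4)→15·4+9≡17=r; r(17)→15·17+9≡4=e (all mod 26).

tklbre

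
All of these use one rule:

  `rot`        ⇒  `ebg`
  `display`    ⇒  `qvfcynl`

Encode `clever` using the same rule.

Compare letters: r→e is +13, o→b is +13, t→g is +13 — a constant shift. This is a Caesar cipher with shift 13.
For clever: c+13=p, l+13=y, e+13=r, v+13=i, e+13=r, r+13=e.

pyrire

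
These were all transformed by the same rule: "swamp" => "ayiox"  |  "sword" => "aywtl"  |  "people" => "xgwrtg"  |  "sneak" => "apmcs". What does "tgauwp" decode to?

Shifts by position in swamp: pos 0: s→a (+8), pos 1: w→y (+2), pos 2: a→i (+8), pos 3: m→o (+2) — repeating every 2. The shifts repeat in a cycle of length 2: positions 0,1,… shift by +8, +2, then the pattern repeats.
Decoding tgauwp: t−8=l, g−2=e, a−8=s, u−2=s, w−8=o, p−2=n.

lesson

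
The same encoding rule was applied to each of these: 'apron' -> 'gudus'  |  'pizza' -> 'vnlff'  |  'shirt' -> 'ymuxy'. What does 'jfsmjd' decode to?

Shifts by position in apron: pos 0: a→g (+6), pos 1: p→u (+5), pos 2: r→d (+12), pos 3: o→u (+6), pos 4: n→s (+5) — repeating every 3. It's a Vigenère-style cipher with numeric key [6,5,12]: position i shifts by key[i mod 3].
Reversing it on jfsmjd: j−6=d, f−5=a, s−12=g, m−6=g, j−5=e, d−12=r.

dagger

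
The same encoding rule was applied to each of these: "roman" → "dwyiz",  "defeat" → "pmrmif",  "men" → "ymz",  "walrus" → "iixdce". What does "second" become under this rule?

The shift depends on letter class: consonant r→d is +12, but vowel o→w is +8. Two shifts are in play — +8 for a/e/i/o/u, +12 for every other letter.
For second: s(cons)+12=e, e(vowel)+8=m, c(cons)+12=o, o(vowel)+8=w, n(cons)+12=z, d(cons)+12=p.

emowzp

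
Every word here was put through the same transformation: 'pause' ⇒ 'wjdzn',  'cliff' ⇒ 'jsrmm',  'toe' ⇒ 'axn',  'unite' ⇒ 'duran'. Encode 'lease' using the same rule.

snjzn

The shift depends on letter class: consonant p→w is +7, but vowel a→j is +9. Two shifts are in play — +9 for a/e/i/o/u, +7 for every other letter.
Applying it to lease: l(cons)+7=s, e(vowel)+9=n, a(vowel)+9=j, s(cons)+7=z, e(vowel)+9=n.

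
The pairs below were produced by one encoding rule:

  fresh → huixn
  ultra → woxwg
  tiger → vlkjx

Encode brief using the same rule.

In fresh: f→h is +2, r→u is +3, e→i is +4, s→x is +5 — the shift increases by 1 each position. Letter i (0-indexed) is shifted by i+2, so successive shifts are 2, 3, 4, ….
For brief: b+2=d, r+3=u, i+4=m, e+5=j, f+6=l.

dumjl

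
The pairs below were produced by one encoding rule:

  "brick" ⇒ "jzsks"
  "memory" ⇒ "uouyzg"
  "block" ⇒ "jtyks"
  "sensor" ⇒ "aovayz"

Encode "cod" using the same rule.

The shift depends on letter class: consonant b→j is +8, but vowel i→s is +10. The rule splits by letter class: vowels +10, consonants +8.
For cod: c(cons)+8=k, o(vowel)+10=y, d(cons)+8=l.

kyl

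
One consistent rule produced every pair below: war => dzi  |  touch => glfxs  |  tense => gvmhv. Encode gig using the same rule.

Each pair mirrors across the alphabet (w↔d, a↔z, r↔i): positions sum to 25. This is the alphabet-reversal cipher (Atbash): a becomes z, b becomes y, etc.
On gig: g↔t, i↔r, g↔t.

trt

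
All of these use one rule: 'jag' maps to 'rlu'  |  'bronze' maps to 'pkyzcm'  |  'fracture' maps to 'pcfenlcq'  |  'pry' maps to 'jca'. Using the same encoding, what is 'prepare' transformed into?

pclapca

The word is reversed, then every letter is shifted forward by 11.
For prepare: reverse → eraperp; then shift: e+11=p, r+11=c, a+11=l, p+11=a, e+11=p, r+11=c, p+11=a.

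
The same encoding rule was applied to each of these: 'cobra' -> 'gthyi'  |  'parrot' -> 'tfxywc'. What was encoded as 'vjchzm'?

reward

Each letter shifts forward by (position + 4), i.e. 4, 5, 6, … — the shift grows by one for each successive letter.
Undoing it on vjchzm: v−4=r, j−5=e, c−6=w, h−7=a, z−8=r, m−9=d.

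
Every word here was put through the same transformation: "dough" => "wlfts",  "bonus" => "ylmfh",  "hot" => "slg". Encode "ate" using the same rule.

Each pair mirrors across the alphabet (d↔w, o↔l, u↔f): positions sum to 25. This is the alphabet-reversal cipher (Atbash): a becomes z, b becomes y, etc.
For ate: a↔z, t↔g, e↔v.

zgv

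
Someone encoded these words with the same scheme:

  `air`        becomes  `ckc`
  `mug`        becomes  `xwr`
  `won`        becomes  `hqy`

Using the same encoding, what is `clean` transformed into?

nwgcy

The rule splits by letter class: vowels +2, consonants +11.
For clean: c(cons)+11=n, l(cons)+11=w, e(vowel)+2=g, a(vowel)+2=c, n(cons)+11=y.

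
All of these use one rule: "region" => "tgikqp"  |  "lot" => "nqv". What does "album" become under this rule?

Compare letters: r→t is +2, e→g is +2, g→i is +2 — a constant shift. This is a Caesar cipher with shift 2.
For album: a+2=c, l+2=n, b+2=d, u+2=w, m+2=o.

cndwo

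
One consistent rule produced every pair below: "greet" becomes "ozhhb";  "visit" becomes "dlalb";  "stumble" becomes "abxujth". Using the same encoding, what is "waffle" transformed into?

ednnth

The shift depends on letter class: consonant g→o is +8, but vowel e→h is +3. Vowels shift forward by 3 and consonants shift forward by 8.
For waffle: w(cons)+8=e, a(vowel)+3=d, f(cons)+8=n, f(cons)+8=n, l(cons)+8=t, e(vowel)+3=h.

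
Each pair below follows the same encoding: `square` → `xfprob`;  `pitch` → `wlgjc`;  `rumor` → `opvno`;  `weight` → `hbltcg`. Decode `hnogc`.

s(18)→x(23) and q(16)→f(5) fit y≡9x+17 (mod 26); the inverse of 9 mod 26 is 3. This is an affine cipher: with a=0,…,z=25, each position x becomes (9x+17) mod 26.
Reversing it on hnogc: h(7)→3·(7−17)≡22=w; n(13)→3·(13−17)≡14=o; o(14)→3·(14−17)≡17=r; g(6)→3·(6−17)≡19=t; c(2)→3·(2−17)≡7=h (all mod 26).

worth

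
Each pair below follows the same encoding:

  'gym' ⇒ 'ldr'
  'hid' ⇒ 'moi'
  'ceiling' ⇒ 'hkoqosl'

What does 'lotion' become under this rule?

The shift depends on letter class: consonant g→l is +5, but vowel i→o is +6. The rule splits by letter class: vowels +6, consonants +5.
For lotion: l(cons)+5=q, o(vowel)+6=u, t(cons)+5=y, i(vowel)+6=o, o(vowel)+6=u, n(cons)+5=s.

quyous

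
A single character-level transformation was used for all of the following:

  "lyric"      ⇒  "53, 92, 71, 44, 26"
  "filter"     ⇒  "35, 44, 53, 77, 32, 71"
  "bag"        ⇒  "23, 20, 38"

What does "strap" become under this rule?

l(#12)→53 and y(#25)→92: differences scale by 3, so n = 3·pos + 17. With a=1..z=26, the number is 3·pos + 17.
On strap: s=19→74, t=20→77, r=18→71, a=1→20, p=16→65.

74, 77, 71, 20, 65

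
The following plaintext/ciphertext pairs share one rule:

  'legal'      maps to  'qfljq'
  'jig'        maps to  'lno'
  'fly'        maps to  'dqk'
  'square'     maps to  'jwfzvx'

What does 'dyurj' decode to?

The output letters match the input read backwards, each shifted +5: legal reversed is lagel. The word is reversed, then every letter is shifted forward by 5.
Undoing it on dyurj: shift back: d−5=y, y−5=t, u−5=p, r−5=m, j−5=e → ytpme; then reverse → empty.

empty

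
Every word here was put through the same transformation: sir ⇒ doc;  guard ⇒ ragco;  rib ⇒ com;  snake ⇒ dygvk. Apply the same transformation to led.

wko

The shift depends on letter class: consonant s→d is +11, but vowel i→o is +6. The rule splits by letter class: vowels +6, consonants +11.
Applying it to led: l(cons)+11=w, e(vowel)+6=k, d(cons)+11=o.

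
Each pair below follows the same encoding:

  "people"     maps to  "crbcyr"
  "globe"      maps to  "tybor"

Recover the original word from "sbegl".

This is a Caesar cipher with shift 13.
Undoing it on sbegl: s−13=f, b−13=o, e−13=r, g−13=t, l−13=y.

forty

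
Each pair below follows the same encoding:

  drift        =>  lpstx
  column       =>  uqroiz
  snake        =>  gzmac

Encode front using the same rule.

tpqzx

Treating letters as 0–25, the rule is x ↦ 17x + 12 (mod 26).
Applying it to front: f(5)→17·5+12≡19=t; r(17)→17·17+12≡15=p; o(14)→17·14+12≡16=q; n(13)→17·13+12≡25=z; t(19)→17·19+12≡23=x (all mod 26).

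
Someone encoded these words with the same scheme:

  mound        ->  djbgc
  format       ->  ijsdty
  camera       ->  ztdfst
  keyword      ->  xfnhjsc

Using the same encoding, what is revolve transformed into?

sfejaef

m(12)→d(3) and o(14)→j(9) fit y≡3x+19 (mod 26); the inverse of 3 mod 26 is 9. Each letter's alphabet position (a=0..z=25) is mapped through 3·x+19 mod 26 — an affine cipher.
On revolve: r(17)→3·17+19≡18=s; e(4)→3·4+19≡5=f; v(21)→3·21+19≡4=e; o(14)→3·14+19≡9=j; l(11)→3·11+19≡0=a; v(21)→3·21+19≡4=e; e(4)→3·4+19≡5=f (all mod 26).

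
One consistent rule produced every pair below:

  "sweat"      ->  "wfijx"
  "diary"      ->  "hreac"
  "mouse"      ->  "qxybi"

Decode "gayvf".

crumb

Shifts by position in sweat: pos 0: s→w (+4), pos 1: w→f (+9), pos 2: e→i (+4), pos 3: a→j (+9) — repeating every 2. A repeating key of period 2 is used — shifts +4, +9 over and over.
Reversing it on gayvf: g−4=c, a−9=r, y−4=u, v−9=m, f−4=b.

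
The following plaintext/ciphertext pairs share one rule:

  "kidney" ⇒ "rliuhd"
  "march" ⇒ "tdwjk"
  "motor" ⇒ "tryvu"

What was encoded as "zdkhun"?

Shifts by position in kidney: pos 0: k→r (+7), pos 1: i→l (+3), pos 2: d→i (+5), pos 3: n→u (+7), pos 4: e→h (+3), pos 5: y→d (+5) — repeating every 3. It's a Vigenère-style cipher with numeric key [7,3,5]: position i shifts by key[i mod 3].
Undoing it on zdkhun: z−7=s, d−3=a, k−5=f, h−7=a, u−3=r, n−5=i.

safari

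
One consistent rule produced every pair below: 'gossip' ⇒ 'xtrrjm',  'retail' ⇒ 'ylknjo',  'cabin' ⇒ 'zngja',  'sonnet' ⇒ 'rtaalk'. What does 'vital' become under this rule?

wjkno

g(6)→x(23) and o(14)→t(19) fit y≡19x+13 (mod 26); the inverse of 19 mod 26 is 11. This is an affine cipher: with a=0,…,z=25, each position x becomes (19x+13) mod 26.
On vital: v(21)→19·21+13≡22=w; i(8)→19·8+13≡9=j; t(19)→19·19+13≡10=k; a(0)→19·0+13≡13=n; l(11)→19·11+13≡14=o (all mod 26).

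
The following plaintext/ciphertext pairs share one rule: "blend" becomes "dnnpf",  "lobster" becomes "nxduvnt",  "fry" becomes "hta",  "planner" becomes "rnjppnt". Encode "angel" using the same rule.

The shift depends on letter class: consonant b→d is +2, but vowel e→n is +9. The rule splits by letter class: vowels +9, consonants +2.
On angel: a(vowel)+9=j, n(cons)+2=p, g(cons)+2=i, e(vowel)+9=n, l(cons)+2=n.

jpinn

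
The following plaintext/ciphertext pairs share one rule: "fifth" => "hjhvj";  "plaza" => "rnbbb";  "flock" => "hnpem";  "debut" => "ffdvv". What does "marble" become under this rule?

obtdnf

Vowels shift forward by 1 and consonants shift forward by 2.
Applying it to marble: m(cons)+2=o, a(vowel)+1=b, r(cons)+2=t, b(cons)+2=d, l(cons)+2=n, e(vowel)+1=f.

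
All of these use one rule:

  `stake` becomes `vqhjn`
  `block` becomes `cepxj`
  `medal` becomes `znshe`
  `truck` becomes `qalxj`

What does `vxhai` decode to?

s(18)→v(21) and t(19)→q(16) fit y≡21x+7 (mod 26); the inverse of 21 mod 26 is 5. Each letter's alphabet position (a=0..z=25) is mapped through 21·x+7 mod 26 — an affine cipher.
Reversing it on vxhai: v(21)→5·(21−7)≡18=s; x(23)→5·(23−7)≡2=c; h(7)→5·(7−7)≡0=a; a(0)→5·(0−7)≡17=r; i(8)→5·(8−7)≡5=f (all mod 26).

scarf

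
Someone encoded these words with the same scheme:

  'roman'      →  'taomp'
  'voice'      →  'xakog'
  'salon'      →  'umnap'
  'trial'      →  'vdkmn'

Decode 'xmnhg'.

valve

Shifts by position in roman: pos 0: r→t (+2), pos 1: o→a (+12), pos 2: m→o (+2), pos 3: a→m (+12) — repeating every 2. The shifts repeat in a cycle of length 2: positions 0,1,… shift by +2, +12, then the pattern repeats.
Undoing it on xmnhg: x−2=v, m−12=a, n−2=l, h−12=v, g−2=e.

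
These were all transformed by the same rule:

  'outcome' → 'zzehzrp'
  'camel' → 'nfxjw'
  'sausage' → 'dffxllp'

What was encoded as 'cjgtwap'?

revolve

It's a Vigenère-style cipher with numeric key [11,5]: position i shifts by key[i mod 2].
Undoing it on cjgtwap: c−11=r, j−5=e, g−11=v, t−5=o, w−11=l, a−5=v, p−11=e.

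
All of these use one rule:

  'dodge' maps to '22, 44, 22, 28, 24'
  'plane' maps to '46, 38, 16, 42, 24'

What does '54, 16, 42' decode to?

d(#4)→22 and o(#15)→44: differences scale by 2, so n = 2·pos + 14. Each letter becomes 2×(its alphabet position, a=1..z=26) + 14.
Reversing it on 54, 16, 42: 54→(54−14)÷2=20=t, 16→(16−14)÷2=1=a, 42→(42−14)÷2=14=n.

tan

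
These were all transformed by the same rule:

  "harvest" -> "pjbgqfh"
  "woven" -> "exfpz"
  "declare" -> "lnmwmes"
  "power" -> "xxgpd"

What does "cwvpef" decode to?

The shift increases by 1 at each position, starting from +8: 8, 9, 10, ….
Reversing it on cwvpef: c−8=u, w−9=n, v−10=l, p−11=e, e−12=s, f−13=s.

unless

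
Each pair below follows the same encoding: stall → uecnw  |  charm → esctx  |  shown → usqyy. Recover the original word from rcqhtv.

It's a Vigenère-style cipher with numeric key [2,11,2]: position i shifts by key[i mod 3].
Decoding rcqhtv: r−2=p, c−11=r, q−2=o, h−2=f, t−11=i, v−2=t.

profit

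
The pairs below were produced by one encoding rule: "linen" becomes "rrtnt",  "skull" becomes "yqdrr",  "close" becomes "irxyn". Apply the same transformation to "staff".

yzjll

The shift depends on letter class: consonant l→r is +6, but vowel i→r is +9. The rule splits by letter class: vowels +9, consonants +6.
On staff: s(cons)+6=y, t(cons)+6=z, a(vowel)+9=j, f(cons)+6=l, f(cons)+6=l.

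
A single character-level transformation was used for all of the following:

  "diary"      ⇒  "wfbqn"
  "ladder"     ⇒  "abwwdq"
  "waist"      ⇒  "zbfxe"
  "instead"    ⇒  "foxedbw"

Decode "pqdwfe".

credit

d(3)→w(22) and i(8)→f(5) fit y≡7x+1 (mod 26); the inverse of 7 mod 26 is 15. This is an affine cipher: with a=0,…,z=25, each position x becomes (7x+1) mod 26.
Reversing it on pqdwfe: p(15)→15·(15−1)≡2=c; q(16)→15·(16−1)≡17=r; d(3)→15·(3−1)≡4=e; w(22)→15·(22−1)≡3=d; f(5)→15·(5−1)≡8=i; e(4)→15·(4−1)≡19=t (all mod 26).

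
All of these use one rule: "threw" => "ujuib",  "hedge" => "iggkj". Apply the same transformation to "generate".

In threw: t→u is +1, h→j is +2, r→u is +3, e→i is +4 — the shift increases by 1 each position. Letter i (0-indexed) is shifted by i+1, so successive shifts are 1, 2, 3, ….
On generate: g+1=h, e+2=g, n+3=q, e+4=i, r+5=w, a+6=g, t+7=a, e+8=m.

hgqiwgam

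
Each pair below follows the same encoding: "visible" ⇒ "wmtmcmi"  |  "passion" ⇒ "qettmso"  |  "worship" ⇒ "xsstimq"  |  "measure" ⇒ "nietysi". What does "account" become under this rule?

eddsyou

The shift depends on letter class: consonant v→w is +1, but vowel i→m is +4. Two shifts are in play — +4 for a/e/i/o/u, +1 for every other letter.
On account: a(vowel)+4=e, c(cons)+1=d, c(cons)+1=d, o(vowel)+4=s, u(vowel)+4=y, n(cons)+1=o, t(cons)+1=u.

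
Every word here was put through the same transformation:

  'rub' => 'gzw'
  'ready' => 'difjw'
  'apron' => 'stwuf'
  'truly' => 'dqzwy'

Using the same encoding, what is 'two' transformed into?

The output letters match the input read backwards, each shifted +5: rub reversed is bur. Read the word backwards and shift each letter +5.
For two: reverse → owt; then shift: o+5=t, w+5=b, t+5=y.

tby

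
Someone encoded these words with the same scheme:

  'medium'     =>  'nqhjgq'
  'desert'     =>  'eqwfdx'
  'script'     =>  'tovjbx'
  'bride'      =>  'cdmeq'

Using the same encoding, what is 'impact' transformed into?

Shifts by position in medium: pos 0: m→n (+1), pos 1: e→q (+12), pos 2: d→h (+4), pos 3: i→j (+1), pos 4: u→g (+12), pos 5: m→q (+4) — repeating every 3. The shifts repeat in a cycle of length 3: positions 0,1,… shift by +1, +12, +4, then the pattern repeats.
Applying it to impact: i+1=j, m+12=y, p+4=t, a+1=b, c+12=o, t+4=x.

jytbox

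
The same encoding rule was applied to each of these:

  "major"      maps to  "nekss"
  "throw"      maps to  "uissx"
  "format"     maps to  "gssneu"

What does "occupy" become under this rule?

The rule splits by letter class: vowels +4, consonants +1.
For occupy: o(vowel)+4=s, c(cons)+1=d, c(cons)+1=d, u(vowel)+4=y, p(cons)+1=q, y(cons)+1=z.

sddyqz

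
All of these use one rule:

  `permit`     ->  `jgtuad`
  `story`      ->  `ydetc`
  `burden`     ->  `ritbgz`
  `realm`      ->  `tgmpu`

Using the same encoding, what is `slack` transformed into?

p(15)→j(9) and e(4)→g(6) fit y≡5x+12 (mod 26); the inverse of 5 mod 26 is 21. Treating letters as 0–25, the rule is x ↦ 5x + 12 (mod 26).
Applying it to slack: s(18)→5·18+12≡24=y; l(11)→5·11+12≡15=p; a(0)→5·0+12≡12=m; c(2)→5·2+12≡22=w; k(10)→5·10+12≡10=k (all mod 26).

ypmwk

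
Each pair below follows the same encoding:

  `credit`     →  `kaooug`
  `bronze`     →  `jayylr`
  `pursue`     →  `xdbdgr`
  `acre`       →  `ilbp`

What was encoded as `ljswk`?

daily

In credit: c→k is +8, r→a is +9, e→o is +10, d→o is +11 — the shift increases by 1 each position. Each letter shifts forward by (position + 8), i.e. 8, 9, 10, … — the shift grows by one for each successive letter.
Decoding ljswk: l−8=d, j−9=a, s−10=i, w−11=l, k−12=y.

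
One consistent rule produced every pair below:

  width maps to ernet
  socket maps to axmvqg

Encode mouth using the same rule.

In width: w→e is +8, i→r is +9, d→n is +10, t→e is +11 — the shift increases by 1 each position. Letter i (0-indexed) is shifted by i+8, so successive shifts are 8, 9, 10, ….
On mouth: m+8=u, o+9=x, u+10=e, t+11=e, h+12=t.

uxeet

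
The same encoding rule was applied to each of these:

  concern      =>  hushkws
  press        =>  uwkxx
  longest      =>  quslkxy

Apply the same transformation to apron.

The shift depends on letter class: consonant c→h is +5, but vowel o→u is +6. Vowels shift forward by 6 and consonants shift forward by 5.
Applying it to apron: a(vowel)+6=g, p(cons)+5=u, r(cons)+5=w, o(vowel)+6=u, n(cons)+5=s.

guwus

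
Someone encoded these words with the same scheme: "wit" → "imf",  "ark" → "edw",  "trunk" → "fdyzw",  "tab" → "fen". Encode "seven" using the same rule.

The rule splits by letter class: vowels +4, consonants +12.
For seven: s(cons)+12=e, e(vowel)+4=i, v(cons)+12=h, e(vowel)+4=i, n(cons)+12=z.

eihiz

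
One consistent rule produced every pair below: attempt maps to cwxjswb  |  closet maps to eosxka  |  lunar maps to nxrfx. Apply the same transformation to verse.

In attempt: a→c is +2, t→w is +3, t→x is +4, e→j is +5 — the shift increases by 1 each position. Letter i (0-indexed) is shifted by i+2, so successive shifts are 2, 3, 4, ….
On verse: v+2=x, e+3=h, r+4=v, s+5=x, e+6=k.

xhvxk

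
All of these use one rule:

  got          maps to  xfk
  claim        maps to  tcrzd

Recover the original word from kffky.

Compare letters: g→x is +17, o→f is +17, t→k is +17 — a constant shift. It's a constant shift of +17 (ROT17).
Decoding kffky: k−17=t, f−17=o, f−17=o, k−17=t, y−17=h.

tooth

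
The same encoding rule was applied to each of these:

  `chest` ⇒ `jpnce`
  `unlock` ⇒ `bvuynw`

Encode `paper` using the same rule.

In chest: c→j is +7, h→p is +8, e→n is +9, s→c is +10 — the shift increases by 1 each position. The shift increases by 1 at each position, starting from +7: 7, 8, 9, ….
For paper: p+7=w, a+8=i, p+9=y, e+10=o, r+11=c.

wiyoc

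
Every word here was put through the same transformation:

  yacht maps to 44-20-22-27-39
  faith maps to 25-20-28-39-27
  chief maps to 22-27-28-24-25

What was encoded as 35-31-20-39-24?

y is letter #25 and maps to 44: an offset of 19. Each letter is replaced by its alphabet position (a=1..z=26) + 19.
Undoing it on 35-31-20-39-24: 35→(35−19)÷1=16=p, 31→(31−19)÷1=12=l, 20→(20−19)÷1=1=a, 39→(39−19)÷1=20=t, 24→(24−19)÷1=5=e.

plate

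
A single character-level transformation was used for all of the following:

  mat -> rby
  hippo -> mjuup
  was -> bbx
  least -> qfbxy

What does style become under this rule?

The shift depends on letter class: consonant m→r is +5, but vowel a→b is +1. Vowels shift forward by 1 and consonants shift forward by 5.
For style: s(cons)+5=x, t(cons)+5=y, y(cons)+5=d, l(cons)+5=q, e(vowel)+1=f.

xydqf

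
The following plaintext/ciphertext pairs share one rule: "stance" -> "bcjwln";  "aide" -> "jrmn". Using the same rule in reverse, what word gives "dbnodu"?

Compare letters: s→b is +9, t→c is +9, a→j is +9 — a constant shift. This is a Caesar cipher with shift 9.
Decoding dbnodu: d−9=u, b−9=s, n−9=e, o−9=f, d−9=u, u−9=l.

useful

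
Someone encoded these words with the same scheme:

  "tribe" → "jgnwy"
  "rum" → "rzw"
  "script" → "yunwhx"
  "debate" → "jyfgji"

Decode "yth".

The output letters match the input read backwards, each shifted +5: tribe reversed is ebirt. The word is reversed, then every letter is shifted forward by 5.
Undoing it on yth: shift back: y−5=t, t−5=o, h−5=c → toc; then reverse → cot.

cot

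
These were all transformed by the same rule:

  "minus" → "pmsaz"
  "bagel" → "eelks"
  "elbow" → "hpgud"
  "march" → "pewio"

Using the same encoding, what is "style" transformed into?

vxdrl

In minus: m→p is +3, i→m is +4, n→s is +5, u→a is +6 — the shift increases by 1 each position. Each letter shifts forward by (position + 3), i.e. 3, 4, 5, … — the shift grows by one for each successive letter.
For style: s+3=v, t+4=x, y+5=d, l+6=r, e+7=l.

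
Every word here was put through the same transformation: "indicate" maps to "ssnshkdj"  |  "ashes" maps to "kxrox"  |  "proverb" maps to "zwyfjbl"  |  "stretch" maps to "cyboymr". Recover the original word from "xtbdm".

north

It's a Vigenère-style cipher with numeric key [10,5,10]: position i shifts by key[i mod 3].
Undoing it on xtbdm: x−10=n, t−5=o, b−10=r, d−10=t, m−5=h.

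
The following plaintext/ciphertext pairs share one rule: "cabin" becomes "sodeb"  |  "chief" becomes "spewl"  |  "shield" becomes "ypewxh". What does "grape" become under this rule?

c(2)→s(18) and a(0)→o(14) fit y≡15x+14 (mod 26); the inverse of 15 mod 26 is 7. Each letter's alphabet position (a=0..z=25) is mapped through 15·x+14 mod 26 — an affine cipher.
For grape: g(6)→15·6+14≡0=a; r(17)→15·17+14≡9=j; a(0)→15·0+14≡14=o; p(15)→15·15+14≡5=f; e(4)→15·4+14≡22=w (all mod 26).

ajofw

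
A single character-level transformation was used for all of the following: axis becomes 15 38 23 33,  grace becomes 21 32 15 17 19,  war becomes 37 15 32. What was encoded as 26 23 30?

a is letter #1 and maps to 15: an offset of 14. Letters become their 1-based position plus 14 (so a→15, b→16, …).
Undoing it on 26 23 30: 26→(26−14)÷1=12=l, 23→(23−14)÷1=9=i, 30→(30−14)÷1=16=p.

lip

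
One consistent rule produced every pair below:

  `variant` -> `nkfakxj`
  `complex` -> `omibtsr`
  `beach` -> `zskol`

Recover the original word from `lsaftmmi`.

v(21)→n(13) and a(0)→k(10) fit y≡15x+10 (mod 26); the inverse of 15 mod 26 is 7. Treating letters as 0–25, the rule is x ↦ 15x + 10 (mod 26).
Decoding lsaftmmi: l(11)→7·(11−10)≡7=h; s(18)→7·(18−10)≡4=e; a(0)→7·(0−10)≡8=i; f(5)→7·(5−10)≡17=r; t(19)→7·(19−10)≡11=l; m(12)→7·(12−10)≡14=o; m(12)→7·(12−10)≡14=o; i(8)→7·(8−10)≡12=m (all mod 26).

heirloom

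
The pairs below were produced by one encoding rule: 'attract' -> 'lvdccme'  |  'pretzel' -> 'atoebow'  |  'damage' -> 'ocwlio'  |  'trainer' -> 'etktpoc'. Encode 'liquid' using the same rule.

The shifts repeat in a cycle of length 3: positions 0,1,… shift by +11, +2, +10, then the pattern repeats.
For liquid: l+11=w, i+2=k, q+10=a, u+11=f, i+2=k, d+10=n.

wkafkn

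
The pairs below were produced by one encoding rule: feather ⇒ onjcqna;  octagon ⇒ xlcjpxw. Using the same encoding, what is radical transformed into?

Compare letters: f→o is +9, e→n is +9, a→j is +9 — a constant shift. It's a constant shift of +9 (ROT9).
For radical: r+9=a, a+9=j, d+9=m, i+9=r, c+9=l, a+9=j, l+9=u.

ajmrlju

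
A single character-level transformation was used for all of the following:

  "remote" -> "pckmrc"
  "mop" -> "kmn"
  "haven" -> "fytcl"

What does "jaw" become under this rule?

hyu

Compare letters: r→p is +24, e→c is +24, m→k is +24 — a constant shift. Each letter is shifted forward by 24 in the alphabet (a Caesar shift of +24).
For jaw: j+24=h, a+24=y, w+24=u.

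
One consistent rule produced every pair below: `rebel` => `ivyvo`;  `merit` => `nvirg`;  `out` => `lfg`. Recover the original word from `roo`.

Letters are reflected about the middle of the alphabet (position → 25−position): Atbash.
Decoding roo: r↔i, o↔l, o↔l.

ill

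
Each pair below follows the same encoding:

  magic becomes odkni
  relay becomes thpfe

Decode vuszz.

trout

In magic: m→o is +2, a→d is +3, g→k is +4, i→n is +5 — the shift increases by 1 each position. Each letter shifts forward by (position + 2), i.e. 2, 3, 4, … — the shift grows by one for each successive letter.
Decoding vuszz: v−2=t, u−3=r, s−4=o, z−5=u, z−6=t.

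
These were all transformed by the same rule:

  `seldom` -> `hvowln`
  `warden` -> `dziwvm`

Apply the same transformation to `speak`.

This is the alphabet-reversal cipher (Atbash): a becomes z, b becomes y, etc.
For speak: s↔h, p↔k, e↔v, a↔z, k↔p.

hkvzp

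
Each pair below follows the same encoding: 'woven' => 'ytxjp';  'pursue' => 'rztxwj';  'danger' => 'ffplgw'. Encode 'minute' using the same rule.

Shifts by position in woven: pos 0: w→y (+2), pos 1: o→t (+5), pos 2: v→x (+2), pos 3: e→j (+5) — repeating every 2. The shifts repeat in a cycle of length 2: positions 0,1,… shift by +2, +5, then the pattern repeats.
Applying it to minute: m+2=o, i+5=n, n+2=p, u+5=z, t+2=v, e+5=j.

onpzvj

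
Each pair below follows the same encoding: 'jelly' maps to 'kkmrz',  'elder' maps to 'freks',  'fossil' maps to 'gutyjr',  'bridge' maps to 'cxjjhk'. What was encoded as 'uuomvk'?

Shifts by position in jelly: pos 0: j→k (+1), pos 1: e→k (+6), pos 2: l→m (+1), pos 3: l→r (+6) — repeating every 2. A repeating key of period 2 is used — shifts +1, +6 over and over.
Reversing it on uuomvk: u−1=t, u−6=o, o−1=n, m−6=g, v−1=u, k−6=e.

tongue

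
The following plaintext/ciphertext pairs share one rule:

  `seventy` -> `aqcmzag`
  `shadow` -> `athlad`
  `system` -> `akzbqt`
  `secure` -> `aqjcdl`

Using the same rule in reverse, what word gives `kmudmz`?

canvas

Shifts by position in seventy: pos 0: s→a (+8), pos 1: e→q (+12), pos 2: v→c (+7), pos 3: e→m (+8), pos 4: n→z (+12), pos 5: t→a (+7) — repeating every 3. A repeating key of period 3 is used — shifts +8, +12, +7 over and over.
Reversing it on kmudmz: k−8=c, m−12=a, u−7=n, d−8=v, m−12=a, z−7=s.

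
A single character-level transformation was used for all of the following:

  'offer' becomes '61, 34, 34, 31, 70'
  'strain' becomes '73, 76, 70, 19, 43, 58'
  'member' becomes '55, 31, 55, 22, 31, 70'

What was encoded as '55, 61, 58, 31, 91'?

o(#15)→61 and f(#6)→34: differences scale by 3, so n = 3·pos + 16. Each letter becomes 3×(its alphabet position, a=1..z=26) + 16.
Decoding 55, 61, 58, 31, 91: 55→(55−16)÷3=13=m, 61→(61−16)÷3=15=o, 58→(58−16)÷3=14=n, 31→(31−16)÷3=5=e, 91→(91−16)÷3=25=y.

money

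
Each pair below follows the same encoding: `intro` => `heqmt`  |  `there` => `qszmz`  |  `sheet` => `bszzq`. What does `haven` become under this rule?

sruze

i(8)→h(7) and n(13)→e(4) fit y≡15x+17 (mod 26); the inverse of 15 mod 26 is 7. Treating letters as 0–25, the rule is x ↦ 15x + 17 (mod 26).
Applying it to haven: h(7)→15·7+17≡18=s; a(0)→15·0+17≡17=r; v(21)→15·21+17≡20=u; e(4)→15·4+17≡25=z; n(13)→15·13+17≡4=e (all mod 26).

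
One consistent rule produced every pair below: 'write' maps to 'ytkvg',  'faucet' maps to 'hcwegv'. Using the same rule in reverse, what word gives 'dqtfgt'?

Compare letters: w→y is +2, r→t is +2, i→k is +2 — a constant shift. This is a Caesar cipher with shift 2.
Undoing it on dqtfgt: d−2=b, q−2=o, t−2=r, f−2=d, g−2=e, t−2=r.

border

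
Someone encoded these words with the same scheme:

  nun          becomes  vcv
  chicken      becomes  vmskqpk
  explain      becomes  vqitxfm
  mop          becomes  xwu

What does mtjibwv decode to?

notable

The output letters match the input read backwards, each shifted +8: nun reversed is nun. Read the word backwards and shift each letter +8.
Undoing it on mtjibwv: shift back: m−8=e, t−8=l, j−8=b, i−8=a, b−8=t, w−8=o, v−8=n → elbaton; then reverse → notable.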